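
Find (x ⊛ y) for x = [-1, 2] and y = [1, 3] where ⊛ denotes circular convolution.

(x ⊛ y)[n] = Σ(m=0 to 1) x[m] · y[(n-m) mod 2]

Computing each output sample:
(x ⊛ y)[0] = 5
(x ⊛ y)[1] = -1

x ⊛ y = [5, -1]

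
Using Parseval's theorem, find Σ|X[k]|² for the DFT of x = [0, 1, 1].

Parseval: Σ|x[n]|² = (1/N)Σ|X[k]|², so Σ|X[k]|² = N·Σ|x[n]|² = 3·2.0000

Σ|X[k]|² = N·Σ|x[n]|² = 3·2.0000 = 6.0000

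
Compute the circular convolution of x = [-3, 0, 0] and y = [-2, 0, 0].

(x ⊛ y)[n] = Σ(m=0 to 2) x[m] · y[(n-m) mod 3]

Computing each output sample:
(x ⊛ y)[0] = 6
(x ⊛ y)[1] = 0
(x ⊛ y)[2] = 0

x ⊛ y = [6, 0, 0]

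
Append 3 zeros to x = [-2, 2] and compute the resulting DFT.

Original 2-point DFT: [0, -4]
Zero-padded 5-point DFT provides frequency interpolation.

DFT_5([x, 0, ...]) = [0, -1.3820-1.9021i, -3.6180-1.1756i, -3.6180+1.1756i, -1.3820+1.9021i]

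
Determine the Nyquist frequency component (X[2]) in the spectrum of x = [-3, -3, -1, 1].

X[2] = Σ(n=0 to 3) x[n] · ω_4^(2n) where ω_4 = e^(-2πi/4)
= (-3)·ω_4^0 + (-3)·ω_4^2 + (-1)·ω_4^4 + (1)·ω_4^6

X[2] = -2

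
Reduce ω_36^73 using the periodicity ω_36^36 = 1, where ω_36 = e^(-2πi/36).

Since ω_36^36 = 1, powers reduce modulo 36.
73 mod 36 = 1
So ω_36^73 = ω_36^1 = e^(-2πi·1/36)

ω_36^73 = ω_36^1 = 0.9848-0.1736i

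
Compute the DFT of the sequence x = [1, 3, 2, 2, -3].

X[k] = Σ(n=0 to 4) x[n] · ω_5^(nk)
where ω_5 = e^(-2πi/5)

Computing each X[k]:
X[0] = 5
X[1] = -2.2361-5.7063i
X[2] = 2.2361-3.5267i
X[3] = 2.2361+3.5267i
X[4] = -2.2361+5.7063i

X = [5, -2.2361-5.7063i, 2.2361-3.5267i, 2.2361+3.5267i, -2.2361+5.7063i]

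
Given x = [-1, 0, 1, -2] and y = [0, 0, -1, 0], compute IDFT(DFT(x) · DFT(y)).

(x ⊛ y)[n] = Σ(m=0 to 3) x[m] · y[(n-m) mod 4]

Computing each output sample:
(x ⊛ y)[0] = -1
(x ⊛ y)[1] = 2
(x ⊛ y)[2] = 1
(x ⊛ y)[3] = 0

x ⊛ y = [-1, 2, 1, 0]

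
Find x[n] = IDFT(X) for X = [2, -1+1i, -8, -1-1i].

x[n] = (1/4) Σ(k=0 to 3) X[k] · e^(2πikn/4)

Computing each x[n]:
x[0] = -2
x[1] = 2
x[2] = -1
x[3] = 3

x = [-2, 2, -1, 3]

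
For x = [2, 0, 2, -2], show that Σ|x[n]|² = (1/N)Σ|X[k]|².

Time domain:
Σ|x[n]|² = |2|² + |0|² + |2|² + |-2|² = 12.0000

Frequency domain:
(1/4)Σ|X[k]|² = (1/4)(|2|² + |-2i|² + |6|² + |2i|²) = (1/4)·48.0000 = 12.0000

Both sides agree, confirming Parseval's theorem.

Σ|x[n]|² = (1/N)Σ|X[k]|² = 12.0000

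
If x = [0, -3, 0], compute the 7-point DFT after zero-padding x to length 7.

Original 3-point DFT: [-3, 1.5000+2.5981i, 1.5000-2.5981i]
Zero-padded 7-point DFT provides frequency interpolation.

DFT_7([x, 0, ...]) = [-3, -1.8705+2.3455i, 0.6676+2.9248i, 2.7029+1.3017i, 2.7029-1.3017i, 0.6676-2.9248i, -1.8705-2.3455i]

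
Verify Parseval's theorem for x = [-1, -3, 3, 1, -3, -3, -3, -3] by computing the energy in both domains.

Time domain:
Σ|x[n]|² = |-1|² + |-3|² + |3|² + |1|² + |-3|² + |-3|² + |-3|² + |-3|² = 56.0000

Frequency domain:
(1/8)Σ|X[k]|² = (1/8)(|-12|² + |-0.8284-8.8284i|² + |-4+4i|² + |4.8284+3.1716i|² + |4|² + |4.8284-3.1716i|² + |-4-4i|² + |-0.8284+8.8284i|²) = (1/8)·448.0000 = 56.0000

Both sides agree, confirming Parseval's theorem.

Σ|x[n]|² = (1/N)Σ|X[k]|² = 56.0000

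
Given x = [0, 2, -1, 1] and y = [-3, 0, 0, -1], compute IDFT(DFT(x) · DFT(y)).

(x ⊛ y)[n] = Σ(m=0 to 3) x[m] · y[(n-m) mod 4]

Computing each output sample:
(x ⊛ y)[0] = -2
(x ⊛ y)[1] = -5
(x ⊛ y)[2] = 2
(x ⊛ y)[3] = -3

x ⊛ y = [-2, -5, 2, -3]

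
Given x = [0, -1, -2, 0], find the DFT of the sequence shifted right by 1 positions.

Time shift by 1: X_shifted[k] = ω_4^(1k) · X[k]
Shifted x = [0, 0, -1, -2]

DFT(x[n-1]) = [-3, 1-2i, 1, 1+2i]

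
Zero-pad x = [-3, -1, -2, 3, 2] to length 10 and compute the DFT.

Original 5-point DFT: [-1, -3.5000+5.7921i, -3.5000-2.9919i, -3.5000+2.9919i, -3.5000-5.7921i]
Zero-padded 10-point DFT provides frequency interpolation.

DFT_10([x, 0, ...]) = [-1, -6.9721-1.5388i, -3.5000+5.7921i, 1.9721-0.3633i, -3.5000-2.9919i, -5, -3.5000+2.9919i, 1.9721+0.3633i, -3.5000-5.7921i, -6.9721+1.5388i]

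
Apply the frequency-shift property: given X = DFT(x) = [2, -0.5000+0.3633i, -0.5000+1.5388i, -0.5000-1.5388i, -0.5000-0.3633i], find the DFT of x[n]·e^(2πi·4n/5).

Modulation property: DFT(ω_5^(-4n)·x[n]) = X[(k-4) mod 5], so circularly shift X by 4 positions.

X[k-4] = [-0.5000+0.3633i, -0.5000+1.5388i, -0.5000-1.5388i, -0.5000-0.3633i, 2]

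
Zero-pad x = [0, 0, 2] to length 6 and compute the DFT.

Original 3-point DFT: [2, -1.0000+1.7321i, -1.0000-1.7321i]
Zero-padded 6-point DFT provides frequency interpolation.

DFT_6([x, 0, ...]) = [2, -1.0000-1.7321i, -1.0000+1.7321i, 2, -1.0000-1.7321i, -1.0000+1.7321i]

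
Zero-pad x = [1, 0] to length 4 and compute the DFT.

Original 2-point DFT: [1, 1]
Zero-padded 4-point DFT provides frequency interpolation.

DFT_4([x, 0, ...]) = [1, 1, 1, 1]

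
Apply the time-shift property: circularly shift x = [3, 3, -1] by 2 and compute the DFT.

Time shift by 2: X_shifted[k] = ω_3^(2k) · X[k]
Shifted x = [3, -1, 3]

DFT(x[n-2]) = [5, 2.0000+3.4641i, 2.0000-3.4641i]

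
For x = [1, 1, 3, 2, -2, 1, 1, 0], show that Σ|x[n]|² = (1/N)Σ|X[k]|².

Time domain:
Σ|x[n]|² = |1|² + |1|² + |3|² + |2|² + |-2|² + |1|² + |1|² + |0|² = 21.0000

Frequency domain:
(1/8)Σ|X[k]|² = (1/8)(|7|² + |1.5858-3.4142i|² + |-5|² + |4.4142+0.5858i|² + |-1|² + |4.4142-0.5858i|² + |-5|² + |1.5858+3.4142i|²) = (1/8)·168.0000 = 21.0000

Both sides agree, confirming Parseval's theorem.

Σ|x[n]|² = (1/N)Σ|X[k]|² = 21.0000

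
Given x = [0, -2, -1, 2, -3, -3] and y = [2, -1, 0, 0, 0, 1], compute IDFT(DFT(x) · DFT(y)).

(x ⊛ y)[n] = Σ(m=0 to 5) x[m] · y[(n-m) mod 6]

Computing each output sample:
(x ⊛ y)[0] = 1
(x ⊛ y)[1] = -5
(x ⊛ y)[2] = 2
(x ⊛ y)[3] = 2
(x ⊛ y)[4] = -11
(x ⊛ y)[5] = -3

x ⊛ y = [1, -5, 2, 2, -11, -3]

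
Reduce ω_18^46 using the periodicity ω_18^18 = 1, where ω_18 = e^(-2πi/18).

Since ω_18^18 = 1, powers reduce modulo 18.
46 mod 18 = 10
So ω_18^46 = ω_18^10 = e^(-2πi·10/18)

ω_18^46 = ω_18^10 = -0.9397+0.3420i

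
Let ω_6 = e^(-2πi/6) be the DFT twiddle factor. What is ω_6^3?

ω_6^3 = e^(-2πi·3/6)
= cos(-2π·3/6) + i·sin(-2π·3/6)
= cos(-6π/6) + i·sin(-6π/6)

ω_6^3 = cos(-6π/6) + i·sin(-6π/6) = -1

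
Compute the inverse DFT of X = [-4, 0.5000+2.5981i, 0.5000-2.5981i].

x[n] = (1/3) Σ(k=0 to 2) X[k] · e^(2πikn/3)

Computing each x[n]:
x[0] = -1
x[1] = -3
x[2] = 0

x = [-1, -3, 0]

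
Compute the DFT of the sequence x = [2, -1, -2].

X[k] = Σ(n=0 to 2) x[n] · ω_3^(nk)
where ω_3 = e^(-2πi/3)

Computing each X[k]:
X[0] = -1
X[1] = 3.5000-0.8660i
X[2] = 3.5000+0.8660i

X = [-1, 3.5000-0.8660i, 3.5000+0.8660i]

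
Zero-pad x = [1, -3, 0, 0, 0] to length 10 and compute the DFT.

Original 5-point DFT: [-2, 0.0729+2.8532i, 3.4271+1.7634i, 3.4271-1.7634i, 0.0729-2.8532i]
Zero-padded 10-point DFT provides frequency interpolation.

DFT_10([x, 0, ...]) = [-2, -1.4271+1.7634i, 0.0729+2.8532i, 1.9271+2.8532i, 3.4271+1.7634i, 4, 3.4271-1.7634i, 1.9271-2.8532i, 0.0729-2.8532i, -1.4271-1.7634i]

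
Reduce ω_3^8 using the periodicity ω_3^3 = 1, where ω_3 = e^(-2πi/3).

Since ω_3^3 = 1, powers reduce modulo 3.
8 mod 3 = 2
So ω_3^8 = ω_3^2 = e^(-2πi·2/3)

ω_3^8 = ω_3^2 = -0.5000+0.8660i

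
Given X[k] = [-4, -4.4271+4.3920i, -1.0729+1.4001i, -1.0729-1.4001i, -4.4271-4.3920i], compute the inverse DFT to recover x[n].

x[n] = (1/5) Σ(k=0 to 4) X[k] · e^(2πikn/5)

Computing each x[n]:
x[0] = -3
x[1] = -3
x[2] = 0
x[3] = 1
x[4] = 1

x = [-3, -3, 0, 1, 1]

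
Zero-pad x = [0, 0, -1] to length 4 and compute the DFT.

Original 3-point DFT: [-1, 0.5000-0.8660i, 0.5000+0.8660i]
Zero-padded 4-point DFT provides frequency interpolation.

DFT_4([x, 0, ...]) = [-1, 1, -1, 1]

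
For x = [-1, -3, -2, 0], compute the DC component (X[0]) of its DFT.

X[0] = Σ(n=0 to 3) x[n] · ω_4^0 = Σ x[n]
= (-1) + (-3) + (-2) + (0)

X[0] = -6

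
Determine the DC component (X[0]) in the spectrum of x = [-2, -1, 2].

X[0] = Σ(n=0 to 2) x[n] · ω_3^0 = Σ x[n]
= (-2) + (-1) + (2)

X[0] = -1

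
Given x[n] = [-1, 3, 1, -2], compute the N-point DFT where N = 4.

X[k] = Σ(n=0 to 3) x[n] · ω_4^(nk)
where ω_4 = e^(-2πi/4)

Computing each X[k]:
X[0] = 1
X[1] = -2-5i
X[2] = -1
X[3] = -2+5i

X = [1, -2-5i, -1, -2+5i]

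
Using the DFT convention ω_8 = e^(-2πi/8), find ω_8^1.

ω_8^1 = e^(-2πi·1/8)
= cos(-2π·1/8) + i·sin(-2π·1/8)
= cos(-2π/8) + i·sin(-2π/8)

ω_8^1 = cos(-2π/8) + i·sin(-2π/8) = 0.7071-0.7071i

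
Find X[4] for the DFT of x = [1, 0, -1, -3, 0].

X[4] = Σ(n=0 to 4) x[n] · ω_5^(4n) where ω_5 = e^(-2πi/5)
= (1)·ω_5^0 + (0)·ω_5^4 + (-1)·ω_5^8 + (-3)·ω_5^12 + (0)·ω_5^16

X[4] = 4.2361+1.1756i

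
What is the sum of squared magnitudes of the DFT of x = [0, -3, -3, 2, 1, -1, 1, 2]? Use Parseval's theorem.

Parseval: Σ|x[n]|² = (1/N)Σ|X[k]|², so Σ|X[k]|² = N·Σ|x[n]|² = 8·29.0000

Σ|X[k]|² = N·Σ|x[n]|² = 8·29.0000 = 232.0000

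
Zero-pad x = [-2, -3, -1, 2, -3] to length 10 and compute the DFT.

Original 5-point DFT: [-7, -4.6631+1.7634i, 3.1631-2.8532i, 3.1631+2.8532i, -4.6631-1.7634i]
Zero-padded 10-point DFT provides frequency interpolation.

DFT_10([x, 0, ...]) = [-7, -2.9271+2.5757i, -4.6631+1.7634i, 0.4271+6.2941i, 3.1631-2.8532i, -5, 3.1631+2.8532i, 0.4271-6.2941i, -4.6631-1.7634i, -2.9271-2.5757i]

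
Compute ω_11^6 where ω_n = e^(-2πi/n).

ω_11^6 = e^(-2πi·6/11)
= cos(-2π·6/11) + i·sin(-2π·6/11)
= cos(-12π/11) + i·sin(-12π/11)

ω_11^6 = cos(-12π/11) + i·sin(-12π/11) = -0.9595+0.2817i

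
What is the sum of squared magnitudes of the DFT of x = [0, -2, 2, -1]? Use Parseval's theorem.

Parseval: Σ|x[n]|² = (1/N)Σ|X[k]|², so Σ|X[k]|² = N·Σ|x[n]|² = 4·9.0000

Σ|X[k]|² = N·Σ|x[n]|² = 4·9.0000 = 36.0000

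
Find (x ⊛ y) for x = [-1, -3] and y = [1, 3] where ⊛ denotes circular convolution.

(x ⊛ y)[n] = Σ(m=0 to 1) x[m] · y[(n-m) mod 2]

Computing each output sample:
(x ⊛ y)[0] = -10
(x ⊛ y)[1] = -6

x ⊛ y = [-10, -6]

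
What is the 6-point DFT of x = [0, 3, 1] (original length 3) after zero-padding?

Original 3-point DFT: [4, -2.0000-1.7321i, -2.0000+1.7321i]
Zero-padded 6-point DFT provides frequency interpolation.

DFT_6([x, 0, ...]) = [4, 1.0000-3.4641i, -2.0000-1.7321i, -2, -2.0000+1.7321i, 1.0000+3.4641i]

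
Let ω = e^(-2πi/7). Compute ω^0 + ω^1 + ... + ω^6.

Sum of all nth roots of unity equals 0 for n > 1 (geometric series with r ≠ 1).

0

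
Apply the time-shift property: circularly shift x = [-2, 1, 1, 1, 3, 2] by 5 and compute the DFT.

Time shift by 5: X_shifted[k] = ω_6^(5k) · X[k]
Shifted x = [1, 1, 1, 3, 2, -2]

DFT(x[n-5]) = [6, -4.0000-1.7321i, 3.0000-3.4641i, 2, 3.0000+3.4641i, -4.0000+1.7321i]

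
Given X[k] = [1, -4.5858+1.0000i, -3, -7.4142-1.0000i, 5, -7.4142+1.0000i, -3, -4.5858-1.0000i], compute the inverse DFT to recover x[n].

x[n] = (1/8) Σ(k=0 to 7) X[k] · e^(2πikn/8)

Computing each x[n]:
x[0] = -3
x[1] = 0
x[2] = 1
x[3] = -1
x[4] = 3
x[5] = -1
x[6] = 2
x[7] = 0

x = [-3, 0, 1, -1, 3, -1, 2, 0]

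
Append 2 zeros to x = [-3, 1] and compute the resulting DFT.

Original 2-point DFT: [-2, -4]
Zero-padded 4-point DFT provides frequency interpolation.

DFT_4([x, 0, ...]) = [-2, -3-1i, -4, -3+1i]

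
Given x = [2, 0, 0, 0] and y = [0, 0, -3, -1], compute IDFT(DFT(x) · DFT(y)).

(x ⊛ y)[n] = Σ(m=0 to 3) x[m] · y[(n-m) mod 4]

Computing each output sample:
(x ⊛ y)[0] = 0
(x ⊛ y)[1] = 0
(x ⊛ y)[2] = -6
(x ⊛ y)[3] = -2

x ⊛ y = [0, 0, -6, -2]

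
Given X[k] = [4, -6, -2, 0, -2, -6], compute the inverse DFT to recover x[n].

x[n] = (1/6) Σ(k=0 to 5) X[k] · e^(2πikn/6)

Computing each x[n]:
x[0] = -2
x[1] = 0
x[2] = 2
x[3] = 2
x[4] = 2
x[5] = 0

x = [-2, 0, 2, 2, 2, 0]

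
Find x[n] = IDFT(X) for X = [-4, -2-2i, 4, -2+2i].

x[n] = (1/4) Σ(k=0 to 3) X[k] · e^(2πikn/4)

Computing each x[n]:
x[0] = -1
x[1] = -1
x[2] = 1
x[3] = -3

x = [-1, -1, 1, -3]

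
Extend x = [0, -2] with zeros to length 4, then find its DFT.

Original 2-point DFT: [-2, 2]
Zero-padded 4-point DFT provides frequency interpolation.

DFT_4([x, 0, ...]) = [-2, 2i, 2, -2i]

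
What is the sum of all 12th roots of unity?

Sum of all nth roots of unity equals 0 for n > 1 (geometric series with r ≠ 1).

0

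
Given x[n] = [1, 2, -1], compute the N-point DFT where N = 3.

X[k] = Σ(n=0 to 2) x[n] · ω_3^(nk)
where ω_3 = e^(-2πi/3)

Computing each X[k]:
X[0] = 2
X[1] = 0.5000-2.5981i
X[2] = 0.5000+2.5981i

X = [2, 0.5000-2.5981i, 0.5000+2.5981i]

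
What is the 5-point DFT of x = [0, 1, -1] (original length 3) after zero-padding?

Original 3-point DFT: [0, -1.7321i, 1.7321i]
Zero-padded 5-point DFT provides frequency interpolation.

DFT_5([x, 0, ...]) = [0, 1.1180-0.3633i, -1.1180-1.5388i, -1.1180+1.5388i, 1.1180+0.3633i]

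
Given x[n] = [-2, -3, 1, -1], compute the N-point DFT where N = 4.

X[k] = Σ(n=0 to 3) x[n] · ω_4^(nk)
where ω_4 = e^(-2πi/4)

Computing each X[k]:
X[0] = -5
X[1] = -3+2i
X[2] = 3
X[3] = -3-2i

X = [-5, -3+2i, 3, -3-2i]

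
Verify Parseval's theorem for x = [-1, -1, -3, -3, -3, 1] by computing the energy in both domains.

Time domain:
Σ|x[n]|² = |-1|² + |-1|² + |-3|² + |-3|² + |-3|² + |1|² = 30.0000

Frequency domain:
(1/6)Σ|X[k]|² = (1/6)(|-10|² + |5.0000+1.7321i|² + |-1.0000+1.7321i|² + |-4|² + |-1.0000-1.7321i|² + |5.0000-1.7321i|²) = (1/6)·180.0000 = 30.0000

Both sides agree, confirming Parseval's theorem.

Σ|x[n]|² = (1/N)Σ|X[k]|² = 30.0000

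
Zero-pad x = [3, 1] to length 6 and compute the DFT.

Original 2-point DFT: [4, 2]
Zero-padded 6-point DFT provides frequency interpolation.

DFT_6([x, 0, ...]) = [4, 3.5000-0.8660i, 2.5000-0.8660i, 2, 2.5000+0.8660i, 3.5000+0.8660i]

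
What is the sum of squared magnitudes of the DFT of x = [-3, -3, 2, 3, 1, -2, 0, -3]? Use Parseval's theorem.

Parseval: Σ|x[n]|² = (1/N)Σ|X[k]|², so Σ|X[k]|² = N·Σ|x[n]|² = 8·45.0000

Σ|X[k]|² = N·Σ|x[n]|² = 8·45.0000 = 360.0000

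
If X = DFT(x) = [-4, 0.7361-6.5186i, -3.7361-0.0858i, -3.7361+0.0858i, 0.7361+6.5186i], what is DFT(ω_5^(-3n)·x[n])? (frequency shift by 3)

Modulation property: DFT(ω_5^(-3n)·x[n]) = X[(k-3) mod 5], so circularly shift X by 3 positions.

X[k-3] = [-3.7361-0.0858i, -3.7361+0.0858i, 0.7361+6.5186i, -4, 0.7361-6.5186i]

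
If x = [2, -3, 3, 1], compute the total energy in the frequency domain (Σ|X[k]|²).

Parseval: Σ|x[n]|² = (1/N)Σ|X[k]|², so Σ|X[k]|² = N·Σ|x[n]|² = 4·23.0000

Σ|X[k]|² = N·Σ|x[n]|² = 4·23.0000 = 92.0000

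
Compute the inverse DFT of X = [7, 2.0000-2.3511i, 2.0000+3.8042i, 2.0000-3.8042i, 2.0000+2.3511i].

x[n] = (1/5) Σ(k=0 to 4) X[k] · e^(2πikn/5)

Computing each x[n]:
x[0] = 3
x[1] = 1
x[2] = 3
x[3] = -1
x[4] = 1

x = [3, 1, 3, -1, 1]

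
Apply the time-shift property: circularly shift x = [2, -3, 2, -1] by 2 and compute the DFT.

Time shift by 2: X_shifted[k] = ω_4^(2k) · X[k]
Shifted x = [2, -1, 2, -3]

DFT(x[n-2]) = [0, -2i, 8, 2i]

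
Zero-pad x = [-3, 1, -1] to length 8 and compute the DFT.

Original 3-point DFT: [-3, -3.0000-1.7321i, -3.0000+1.7321i]
Zero-padded 8-point DFT provides frequency interpolation.

DFT_8([x, 0, ...]) = [-3, -2.2929+0.2929i, -2-1i, -3.7071-1.7071i, -5, -3.7071+1.7071i, -2+1i, -2.2929-0.2929i]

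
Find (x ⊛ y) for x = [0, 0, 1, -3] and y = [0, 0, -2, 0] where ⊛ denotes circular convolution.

(x ⊛ y)[n] = Σ(m=0 to 3) x[m] · y[(n-m) mod 4]

Computing each output sample:
(x ⊛ y)[0] = -2
(x ⊛ y)[1] = 6
(x ⊛ y)[2] = 0
(x ⊛ y)[3] = 0

x ⊛ y = [-2, 6, 0, 0]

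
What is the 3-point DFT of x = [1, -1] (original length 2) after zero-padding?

Original 2-point DFT: [0, 2]
Zero-padded 3-point DFT provides frequency interpolation.

DFT_3([x, 0, ...]) = [0, 1.5000+0.8660i, 1.5000-0.8660i]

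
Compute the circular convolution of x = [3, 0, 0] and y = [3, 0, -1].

(x ⊛ y)[n] = Σ(m=0 to 2) x[m] · y[(n-m) mod 3]

Computing each output sample:
(x ⊛ y)[0] = 9
(x ⊛ y)[1] = 0
(x ⊛ y)[2] = -3

x ⊛ y = [9, 0, -3]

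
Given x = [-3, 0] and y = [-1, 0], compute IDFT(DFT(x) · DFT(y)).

(x ⊛ y)[n] = Σ(m=0 to 1) x[m] · y[(n-m) mod 2]

Computing each output sample:
(x ⊛ y)[0] = 3
(x ⊛ y)[1] = 0

x ⊛ y = [3, 0]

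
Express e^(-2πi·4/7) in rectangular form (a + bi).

ω_7^4 = e^(-2πi·4/7)
= cos(-2π·4/7) + i·sin(-2π·4/7)
= cos(-8π/7) + i·sin(-8π/7)

ω_7^4 = cos(-8π/7) + i·sin(-8π/7) = -0.9010+0.4339i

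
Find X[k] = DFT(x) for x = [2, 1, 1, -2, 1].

X[k] = Σ(n=0 to 4) x[n] · ω_5^(nk)
where ω_5 = e^(-2πi/5)

Computing each X[k]:
X[0] = 3
X[1] = 3.4271-1.7634i
X[2] = 0.0729+2.8532i
X[3] = 0.0729-2.8532i
X[4] = 3.4271+1.7634i

X = [3, 3.4271-1.7634i, 0.0729+2.8532i, 0.0729-2.8532i, 3.4271+1.7634i]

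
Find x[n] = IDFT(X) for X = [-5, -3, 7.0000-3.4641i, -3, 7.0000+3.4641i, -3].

x[n] = (1/6) Σ(k=0 to 5) X[k] · e^(2πikn/6)

Computing each x[n]:
x[0] = 0
x[1] = -1
x[2] = -3
x[3] = 3
x[4] = -1
x[5] = -3

x = [0, -1, -3, 3, -1, -3]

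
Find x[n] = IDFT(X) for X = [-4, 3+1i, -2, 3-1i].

x[n] = (1/4) Σ(k=0 to 3) X[k] · e^(2πikn/4)

Computing each x[n]:
x[0] = 0
x[1] = -1
x[2] = -3
x[3] = 0

x = [0, -1, -3, 0]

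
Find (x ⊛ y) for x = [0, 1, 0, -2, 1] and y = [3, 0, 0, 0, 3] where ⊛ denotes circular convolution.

(x ⊛ y)[n] = Σ(m=0 to 4) x[m] · y[(n-m) mod 5]

Computing each output sample:
(x ⊛ y)[0] = 3
(x ⊛ y)[1] = 3
(x ⊛ y)[2] = -6
(x ⊛ y)[3] = -3
(x ⊛ y)[4] = 3

x ⊛ y = [3, 3, -6, -3, 3]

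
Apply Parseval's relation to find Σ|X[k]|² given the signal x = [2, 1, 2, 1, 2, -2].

Parseval: Σ|x[n]|² = (1/N)Σ|X[k]|², so Σ|X[k]|² = N·Σ|x[n]|² = 6·18.0000

Σ|X[k]|² = N·Σ|x[n]|² = 6·18.0000 = 108.0000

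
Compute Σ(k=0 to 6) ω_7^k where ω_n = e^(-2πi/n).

Sum of all nth roots of unity equals 0 for n > 1 (geometric series with r ≠ 1).

0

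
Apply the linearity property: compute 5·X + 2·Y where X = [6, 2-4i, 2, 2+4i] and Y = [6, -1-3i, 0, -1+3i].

By linearity: DFT(5x + 2y) = 5·DFT(x) + 2·DFT(y)
= 5·[6, 2-4i, 2, 2+4i] + 2·[6, -1-3i, 0, -1+3i]

Computing element-wise:
Z[0] = 5·(6) + 2·(6) = 42
Z[1] = 5·(2-4i) + 2·(-1-3i) = 8-26i
Z[2] = 5·(2) + 2·(0) = 10
Z[3] = 5·(2+4i) + 2·(-1+3i) = 8+26i

DFT(5x + 2y) = 5·X + 2·Y = [42, 8-26i, 10, 8+26i]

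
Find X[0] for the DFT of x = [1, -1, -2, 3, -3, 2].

X[0] = Σ(n=0 to 5) x[n] · ω_6^0 = Σ x[n]
= (1) + (-1) + (-2) + (3) + (-3) + (2)

X[0] = 0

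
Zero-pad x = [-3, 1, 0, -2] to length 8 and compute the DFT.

Original 4-point DFT: [-4, -3-3i, -2, -3+3i]
Zero-padded 8-point DFT provides frequency interpolation.

DFT_8([x, 0, ...]) = [-4, -0.8787+0.7071i, -3-3i, -5.1213+0.7071i, -2, -5.1213-0.7071i, -3+3i, -0.8787-0.7071i]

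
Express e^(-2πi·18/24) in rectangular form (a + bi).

ω_24^18 = e^(-2πi·18/24)
= cos(-2π·18/24) + i·sin(-2π·18/24)
= cos(-36π/24) + i·sin(-36π/24)

ω_24^18 = cos(-36π/24) + i·sin(-36π/24) = 1i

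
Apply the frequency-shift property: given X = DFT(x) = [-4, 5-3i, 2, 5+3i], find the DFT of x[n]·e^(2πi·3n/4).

Modulation property: DFT(ω_4^(-3n)·x[n]) = X[(k-3) mod 4], so circularly shift X by 3 positions.

X[k-3] = [5-3i, 2, 5+3i, -4]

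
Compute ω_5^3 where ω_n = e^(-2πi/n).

ω_5^3 = e^(-2πi·3/5)
= cos(-2π·3/5) + i·sin(-2π·3/5)
= cos(-6π/5) + i·sin(-6π/5)

ω_5^3 = cos(-6π/5) + i·sin(-6π/5) = -0.8090+0.5878i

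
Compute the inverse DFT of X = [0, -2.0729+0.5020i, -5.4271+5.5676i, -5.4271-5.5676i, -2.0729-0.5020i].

x[n] = (1/5) Σ(k=0 to 4) X[k] · e^(2πikn/5)

Computing each x[n]:
x[0] = -3
x[1] = 0
x[2] = 2
x[3] = -2
x[4] = 3

x = [-3, 0, 2, -2, 3]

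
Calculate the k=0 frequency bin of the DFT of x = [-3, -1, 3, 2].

X[0] = Σ(n=0 to 3) x[n] · ω_4^0 = Σ x[n]
= (-3) + (-1) + (3) + (2)

X[0] = 1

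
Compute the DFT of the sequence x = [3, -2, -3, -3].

X[k] = Σ(n=0 to 3) x[n] · ω_4^(nk)
where ω_4 = e^(-2πi/4)

Computing each X[k]:
X[0] = -5
X[1] = 6-1i
X[2] = 5
X[3] = 6+1i

X = [-5, 6-1i, 5, 6+1i]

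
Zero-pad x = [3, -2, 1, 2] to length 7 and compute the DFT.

Original 4-point DFT: [4, 2+4i, 4, 2-4i]
Zero-padded 7-point DFT provides frequency interpolation.

DFT_7([x, 0, ...]) = [4, -0.2714-0.2790i, 3.7911+3.9474i, 4.9804-0.3003i, 4.9804+0.3003i, 3.7911-3.9474i, -0.2714+0.2790i]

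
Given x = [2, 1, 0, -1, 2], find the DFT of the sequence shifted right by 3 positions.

Time shift by 3: X_shifted[k] = ω_5^(3k) · X[k]
Shifted x = [0, -1, 2, 2, 1]

DFT(x[n-3]) = [4, -3.2361+1.9021i, 1.2361+1.1756i, 1.2361-1.1756i, -3.2361-1.9021i]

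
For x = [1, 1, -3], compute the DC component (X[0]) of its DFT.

X[0] = Σ(n=0 to 2) x[n] · ω_3^0 = Σ x[n]
= (1) + (1) + (-3)

X[0] = -1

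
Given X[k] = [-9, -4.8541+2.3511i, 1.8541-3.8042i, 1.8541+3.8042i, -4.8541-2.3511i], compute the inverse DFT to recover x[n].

x[n] = (1/5) Σ(k=0 to 4) X[k] · e^(2πikn/5)

Computing each x[n]:
x[0] = -3
x[1] = -3
x[2] = -2
x[3] = 2
x[4] = -3

x = [-3, -3, -2, 2, -3]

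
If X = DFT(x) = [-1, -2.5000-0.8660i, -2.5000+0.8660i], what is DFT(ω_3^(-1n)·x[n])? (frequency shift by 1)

Modulation property: DFT(ω_3^(-1n)·x[n]) = X[(k-1) mod 3], so circularly shift X by 1 positions.

X[k-1] = [-2.5000+0.8660i, -1, -2.5000-0.8660i]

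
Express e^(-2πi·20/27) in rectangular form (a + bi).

ω_27^20 = e^(-2πi·20/27)
= cos(-2π·20/27) + i·sin(-2π·20/27)
= cos(-40π/27) + i·sin(-40π/27)

ω_27^20 = cos(-40π/27) + i·sin(-40π/27) = -0.0581+0.9983i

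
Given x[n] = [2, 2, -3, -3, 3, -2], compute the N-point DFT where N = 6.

X[k] = Σ(n=0 to 5) x[n] · ω_6^(nk)
where ω_6 = e^(-2πi/6)

Computing each X[k]:
X[0] = -1
X[1] = 5.0000+1.7321i
X[2] = -1.0000-8.6603i
X[3] = 5
X[4] = -1.0000+8.6603i
X[5] = 5.0000-1.7321i

X = [-1, 5.0000+1.7321i, -1.0000-8.6603i, 5, -1.0000+8.6603i, 5.0000-1.7321i]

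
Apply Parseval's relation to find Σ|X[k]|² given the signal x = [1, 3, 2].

Parseval: Σ|x[n]|² = (1/N)Σ|X[k]|², so Σ|X[k]|² = N·Σ|x[n]|² = 3·14.0000

Σ|X[k]|² = N·Σ|x[n]|² = 3·14.0000 = 42.0000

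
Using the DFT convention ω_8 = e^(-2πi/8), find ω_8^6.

ω_8^6 = e^(-2πi·6/8)
= cos(-2π·6/8) + i·sin(-2π·6/8)
= cos(-12π/8) + i·sin(-12π/8)

ω_8^6 = cos(-12π/8) + i·sin(-12π/8) = 1i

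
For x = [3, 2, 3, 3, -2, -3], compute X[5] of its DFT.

X[5] = Σ(n=0 to 5) x[n] · ω_6^(5n) where ω_6 = e^(-2πi/6)
= (3)·ω_6^0 + (2)·ω_6^5 + (3)·ω_6^10 + (3)·ω_6^15 + (-2)·ω_6^20 + (-3)·ω_6^25

X[5] = -1.0000+8.6603i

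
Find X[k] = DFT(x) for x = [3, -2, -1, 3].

X[k] = Σ(n=0 to 3) x[n] · ω_4^(nk)
where ω_4 = e^(-2πi/4)

Computing each X[k]:
X[0] = 3
X[1] = 4+5i
X[2] = 1
X[3] = 4-5i

X = [3, 4+5i, 1, 4-5i]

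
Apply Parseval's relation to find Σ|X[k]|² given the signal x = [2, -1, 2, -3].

Parseval: Σ|x[n]|² = (1/N)Σ|X[k]|², so Σ|X[k]|² = N·Σ|x[n]|² = 4·18.0000

Σ|X[k]|² = N·Σ|x[n]|² = 4·18.0000 = 72.0000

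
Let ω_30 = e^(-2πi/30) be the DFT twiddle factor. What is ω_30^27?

ω_30^27 = e^(-2πi·27/30)
= cos(-2π·27/30) + i·sin(-2π·27/30)
= cos(-54π/30) + i·sin(-54π/30)

ω_30^27 = cos(-54π/30) + i·sin(-54π/30) = 0.8090+0.5878i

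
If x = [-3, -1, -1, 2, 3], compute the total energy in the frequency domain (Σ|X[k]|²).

Parseval: Σ|x[n]|² = (1/N)Σ|X[k]|², so Σ|X[k]|² = N·Σ|x[n]|² = 5·24.0000

Σ|X[k]|² = N·Σ|x[n]|² = 5·24.0000 = 120.0000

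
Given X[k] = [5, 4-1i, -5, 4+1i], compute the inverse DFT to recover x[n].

x[n] = (1/4) Σ(k=0 to 3) X[k] · e^(2πikn/4)

Computing each x[n]:
x[0] = 2
x[1] = 3
x[2] = -2
x[3] = 2

x = [2, 3, -2, 2]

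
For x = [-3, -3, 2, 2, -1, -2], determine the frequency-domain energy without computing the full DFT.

Parseval: Σ|x[n]|² = (1/N)Σ|X[k]|², so Σ|X[k]|² = N·Σ|x[n]|² = 6·31.0000

Σ|X[k]|² = N·Σ|x[n]|² = 6·31.0000 = 186.0000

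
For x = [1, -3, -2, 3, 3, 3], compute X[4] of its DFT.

X[4] = Σ(n=0 to 5) x[n] · ω_6^(4n) where ω_6 = e^(-2πi/6)
= (1)·ω_6^0 + (-3)·ω_6^4 + (-2)·ω_6^8 + (3)·ω_6^12 + (3)·ω_6^16 + (3)·ω_6^20

X[4] = 3.5000-0.8660i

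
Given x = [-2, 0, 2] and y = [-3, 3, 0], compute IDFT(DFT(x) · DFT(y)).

(x ⊛ y)[n] = Σ(m=0 to 2) x[m] · y[(n-m) mod 3]

Computing each output sample:
(x ⊛ y)[0] = 12
(x ⊛ y)[1] = -6
(x ⊛ y)[2] = -6

x ⊛ y = [12, -6, -6]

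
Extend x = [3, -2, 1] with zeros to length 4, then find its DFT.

Original 3-point DFT: [2, 3.5000+2.5981i, 3.5000-2.5981i]
Zero-padded 4-point DFT provides frequency interpolation.

DFT_4([x, 0, ...]) = [2, 2+2i, 6, 2-2i]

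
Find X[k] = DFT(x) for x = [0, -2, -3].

X[k] = Σ(n=0 to 2) x[n] · ω_3^(nk)
where ω_3 = e^(-2πi/3)

Computing each X[k]:
X[0] = -5
X[1] = 2.5000-0.8660i
X[2] = 2.5000+0.8660i

X = [-5, 2.5000-0.8660i, 2.5000+0.8660i]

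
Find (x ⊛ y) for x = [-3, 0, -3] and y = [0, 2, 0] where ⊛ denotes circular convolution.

(x ⊛ y)[n] = Σ(m=0 to 2) x[m] · y[(n-m) mod 3]

Computing each output sample:
(x ⊛ y)[0] = -6
(x ⊛ y)[1] = -6
(x ⊛ y)[2] = 0

x ⊛ y = [-6, -6, 0]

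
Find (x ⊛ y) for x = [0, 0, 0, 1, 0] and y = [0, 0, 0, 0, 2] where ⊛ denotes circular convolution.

(x ⊛ y)[n] = Σ(m=0 to 4) x[m] · y[(n-m) mod 5]

Computing each output sample:
(x ⊛ y)[0] = 0
(x ⊛ y)[1] = 0
(x ⊛ y)[2] = 2
(x ⊛ y)[3] = 0
(x ⊛ y)[4] = 0

x ⊛ y = [0, 0, 2, 0, 0]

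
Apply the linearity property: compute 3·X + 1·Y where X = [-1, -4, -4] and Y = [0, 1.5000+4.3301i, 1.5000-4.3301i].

By linearity: DFT(3x + 1y) = 3·DFT(x) + 1·DFT(y)
= 3·[-1, -4, -4] + 1·[0, 1.5000+4.3301i, 1.5000-4.3301i]

Computing element-wise:
Z[0] = 3·(-1) + 1·(0) = -3
Z[1] = 3·(-4) + 1·(1.5000+4.3301i) = -10.5000+4.3301i
Z[2] = 3·(-4) + 1·(1.5000-4.3301i) = -10.5000-4.3301i

DFT(3x + 1y) = 3·X + 1·Y = [-3, -10.5000+4.3301i, -10.5000-4.3301i]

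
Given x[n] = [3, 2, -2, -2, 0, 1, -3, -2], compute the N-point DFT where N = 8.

X[k] = Σ(n=0 to 7) x[n] · ω_8^(nk)
where ω_8 = e^(-2πi/8)

Computing each X[k]:
X[0] = -3
X[1] = 3.7071-1.7071i
X[2] = 8-7i
X[3] = 2.2929+0.2929i
X[4] = -1
X[5] = 2.2929-0.2929i
X[6] = 8+7i
X[7] = 3.7071+1.7071i

X = [-3, 3.7071-1.7071i, 8-7i, 2.2929+0.2929i, -1, 2.2929-0.2929i, 8+7i, 3.7071+1.7071i]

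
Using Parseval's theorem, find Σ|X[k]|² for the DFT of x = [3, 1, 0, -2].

Parseval: Σ|x[n]|² = (1/N)Σ|X[k]|², so Σ|X[k]|² = N·Σ|x[n]|² = 4·14.0000

Σ|X[k]|² = N·Σ|x[n]|² = 4·14.0000 = 56.0000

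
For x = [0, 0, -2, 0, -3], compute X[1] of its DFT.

X[1] = Σ(n=0 to 4) x[n] · ω_5^(1n) where ω_5 = e^(-2πi/5)
= (0)·ω_5^0 + (0)·ω_5^1 + (-2)·ω_5^2 + (0)·ω_5^3 + (-3)·ω_5^4

X[1] = 0.6910-1.6776i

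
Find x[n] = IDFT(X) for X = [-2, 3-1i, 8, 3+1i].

x[n] = (1/4) Σ(k=0 to 3) X[k] · e^(2πikn/4)

Computing each x[n]:
x[0] = 3
x[1] = -2
x[2] = 0
x[3] = -3

x = [3, -2, 0, -3]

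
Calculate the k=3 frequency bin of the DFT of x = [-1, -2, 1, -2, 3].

X[3] = Σ(n=0 to 4) x[n] · ω_5^(3n) where ω_5 = e^(-2πi/5)
= (-1)·ω_5^0 + (-2)·ω_5^3 + (1)·ω_5^6 + (-2)·ω_5^9 + (3)·ω_5^12

X[3] = -2.1180-5.7921i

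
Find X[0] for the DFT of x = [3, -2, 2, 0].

X[0] = Σ(n=0 to 3) x[n] · ω_4^0 = Σ x[n]
= (3) + (-2) + (2) + (0)

X[0] = 3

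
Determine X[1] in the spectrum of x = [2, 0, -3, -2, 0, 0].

X[1] = Σ(n=0 to 5) x[n] · ω_6^(1n) where ω_6 = e^(-2πi/6)
= (2)·ω_6^0 + (0)·ω_6^1 + (-3)·ω_6^2 + (-2)·ω_6^3 + (0)·ω_6^4 + (0)·ω_6^5

X[1] = 5.5000+2.5981i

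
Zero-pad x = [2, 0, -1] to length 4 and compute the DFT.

Original 3-point DFT: [1, 2.5000-0.8660i, 2.5000+0.8660i]
Zero-padded 4-point DFT provides frequency interpolation.

DFT_4([x, 0, ...]) = [1, 3, 1, 3]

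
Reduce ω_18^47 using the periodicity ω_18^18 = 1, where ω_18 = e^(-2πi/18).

Since ω_18^18 = 1, powers reduce modulo 18.
47 mod 18 = 11
So ω_18^47 = ω_18^11 = e^(-2πi·11/18)

ω_18^47 = ω_18^11 = -0.7660+0.6428i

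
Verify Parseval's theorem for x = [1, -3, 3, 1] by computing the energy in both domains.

Time domain:
Σ|x[n]|² = |1|² + |-3|² + |3|² + |1|² = 20.0000

Frequency domain:
(1/4)Σ|X[k]|² = (1/4)(|2|² + |-2+4i|² + |6|² + |-2-4i|²) = (1/4)·80.0000 = 20.0000

Both sides agree, confirming Parseval's theorem.

Σ|x[n]|² = (1/N)Σ|X[k]|² = 20.0000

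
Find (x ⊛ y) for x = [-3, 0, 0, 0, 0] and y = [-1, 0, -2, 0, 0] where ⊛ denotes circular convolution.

(x ⊛ y)[n] = Σ(m=0 to 4) x[m] · y[(n-m) mod 5]

Computing each output sample:
(x ⊛ y)[0] = 3
(x ⊛ y)[1] = 0
(x ⊛ y)[2] = 6
(x ⊛ y)[3] = 0
(x ⊛ y)[4] = 0

x ⊛ y = [3, 0, 6, 0, 0]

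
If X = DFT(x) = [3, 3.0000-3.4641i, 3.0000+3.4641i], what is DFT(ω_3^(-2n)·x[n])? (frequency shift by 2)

Modulation property: DFT(ω_3^(-2n)·x[n]) = X[(k-2) mod 3], so circularly shift X by 2 positions.

X[k-2] = [3.0000-3.4641i, 3.0000+3.4641i, 3]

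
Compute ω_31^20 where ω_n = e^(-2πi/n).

ω_31^20 = e^(-2πi·20/31)
= cos(-2π·20/31) + i·sin(-2π·20/31)
= cos(-40π/31) + i·sin(-40π/31)

ω_31^20 = cos(-40π/31) + i·sin(-40π/31) = -0.6121+0.7908i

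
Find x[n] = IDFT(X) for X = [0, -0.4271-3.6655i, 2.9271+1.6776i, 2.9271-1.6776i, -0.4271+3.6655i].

x[n] = (1/5) Σ(k=0 to 4) X[k] · e^(2πikn/5)

Computing each x[n]:
x[0] = 1
x[1] = 0
x[2] = 2
x[3] = -1
x[4] = -2

x = [1, 0, 2, -1, -2]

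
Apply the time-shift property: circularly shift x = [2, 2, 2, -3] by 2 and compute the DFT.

Time shift by 2: X_shifted[k] = ω_4^(2k) · X[k]
Shifted x = [2, -3, 2, 2]

DFT(x[n-2]) = [3, 5i, 5, -5i]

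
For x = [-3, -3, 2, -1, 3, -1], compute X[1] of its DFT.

X[1] = Σ(n=0 to 5) x[n] · ω_6^(1n) where ω_6 = e^(-2πi/6)
= (-3)·ω_6^0 + (-3)·ω_6^1 + (2)·ω_6^2 + (-1)·ω_6^3 + (3)·ω_6^4 + (-1)·ω_6^5

X[1] = -6.5000+2.5981i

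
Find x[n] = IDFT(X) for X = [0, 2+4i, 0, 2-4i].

x[n] = (1/4) Σ(k=0 to 3) X[k] · e^(2πikn/4)

Computing each x[n]:
x[0] = 1
x[1] = -2
x[2] = -1
x[3] = 2

x = [1, -2, -1, 2]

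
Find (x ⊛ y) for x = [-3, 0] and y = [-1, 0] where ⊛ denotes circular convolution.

(x ⊛ y)[n] = Σ(m=0 to 1) x[m] · y[(n-m) mod 2]

Computing each output sample:
(x ⊛ y)[0] = 3
(x ⊛ y)[1] = 0

x ⊛ y = [3, 0]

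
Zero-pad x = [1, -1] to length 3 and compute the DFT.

Original 2-point DFT: [0, 2]
Zero-padded 3-point DFT provides frequency interpolation.

DFT_3([x, 0, ...]) = [0, 1.5000+0.8660i, 1.5000-0.8660i]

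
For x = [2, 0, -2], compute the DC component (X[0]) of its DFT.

X[0] = Σ(n=0 to 2) x[n] · ω_3^0 = Σ x[n]
= (2) + (0) + (-2)

X[0] = 0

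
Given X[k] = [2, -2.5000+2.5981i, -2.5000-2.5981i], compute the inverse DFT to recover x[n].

x[n] = (1/3) Σ(k=0 to 2) X[k] · e^(2πikn/3)

Computing each x[n]:
x[0] = -1
x[1] = 0
x[2] = 3

x = [-1, 0, 3]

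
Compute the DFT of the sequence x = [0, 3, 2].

X[k] = Σ(n=0 to 2) x[n] · ω_3^(nk)
where ω_3 = e^(-2πi/3)

Computing each X[k]:
X[0] = 5
X[1] = -2.5000-0.8660i
X[2] = -2.5000+0.8660i

X = [5, -2.5000-0.8660i, -2.5000+0.8660i]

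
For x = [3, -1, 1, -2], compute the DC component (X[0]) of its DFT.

X[0] = Σ(n=0 to 3) x[n] · ω_4^0 = Σ x[n]
= (3) + (-1) + (1) + (-2)

X[0] = 1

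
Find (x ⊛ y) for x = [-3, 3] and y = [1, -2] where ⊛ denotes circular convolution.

(x ⊛ y)[n] = Σ(m=0 to 1) x[m] · y[(n-m) mod 2]

Computing each output sample:
(x ⊛ y)[0] = -9
(x ⊛ y)[1] = 9

x ⊛ y = [-9, 9]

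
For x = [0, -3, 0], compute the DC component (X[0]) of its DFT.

X[0] = Σ(n=0 to 2) x[n] · ω_3^0 = Σ x[n]
= (0) + (-3) + (0)

X[0] = -3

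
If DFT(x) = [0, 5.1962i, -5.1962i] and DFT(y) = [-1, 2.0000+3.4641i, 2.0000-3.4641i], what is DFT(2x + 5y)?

By linearity: DFT(2x + 5y) = 2·DFT(x) + 5·DFT(y)
= 2·[0, 5.1962i, -5.1962i] + 5·[-1, 2.0000+3.4641i, 2.0000-3.4641i]

Computing element-wise:
Z[0] = 2·(0) + 5·(-1) = -5
Z[1] = 2·(5.1962i) + 5·(2.0000+3.4641i) = 10.0000+27.7129i
Z[2] = 2·(-5.1962i) + 5·(2.0000-3.4641i) = 10.0000-27.7129i

DFT(2x + 5y) = 2·X + 5·Y = [-5, 10.0000+27.7129i, 10.0000-27.7129i]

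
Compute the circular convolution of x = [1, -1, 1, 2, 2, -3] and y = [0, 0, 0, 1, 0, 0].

(x ⊛ y)[n] = Σ(m=0 to 5) x[m] · y[(n-m) mod 6]

Computing each output sample:
(x ⊛ y)[0] = 2
(x ⊛ y)[1] = 2
(x ⊛ y)[2] = -3
(x ⊛ y)[3] = 1
(x ⊛ y)[4] = -1
(x ⊛ y)[5] = 1

x ⊛ y = [2, 2, -3, 1, -1, 1]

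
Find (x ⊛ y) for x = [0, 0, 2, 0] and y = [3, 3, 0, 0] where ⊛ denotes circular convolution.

(x ⊛ y)[n] = Σ(m=0 to 3) x[m] · y[(n-m) mod 4]

Computing each output sample:
(x ⊛ y)[0] = 0
(x ⊛ y)[1] = 0
(x ⊛ y)[2] = 6
(x ⊛ y)[3] = 6

x ⊛ y = [0, 0, 6, 6]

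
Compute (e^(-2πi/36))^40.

Since ω_36^36 = 1, powers reduce modulo 36.
40 mod 36 = 4
So ω_36^40 = ω_36^4 = e^(-2πi·4/36)

ω_36^40 = ω_36^4 = 0.7660-0.6428i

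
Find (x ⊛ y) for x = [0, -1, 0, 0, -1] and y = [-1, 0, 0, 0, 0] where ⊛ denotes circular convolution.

(x ⊛ y)[n] = Σ(m=0 to 4) x[m] · y[(n-m) mod 5]

Computing each output sample:
(x ⊛ y)[0] = 0
(x ⊛ y)[1] = 1
(x ⊛ y)[2] = 0
(x ⊛ y)[3] = 0
(x ⊛ y)[4] = 1

x ⊛ y = [0, 1, 0, 0, 1]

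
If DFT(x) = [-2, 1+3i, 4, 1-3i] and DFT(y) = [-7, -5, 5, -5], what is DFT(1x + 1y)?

By linearity: DFT(1x + 1y) = 1·DFT(x) + 1·DFT(y)
= 1·[-2, 1+3i, 4, 1-3i] + 1·[-7, -5, 5, -5]

Computing element-wise:
Z[0] = 1·(-2) + 1·(-7) = -9
Z[1] = 1·(1+3i) + 1·(-5) = -4+3i
Z[2] = 1·(4) + 1·(5) = 9
Z[3] = 1·(1-3i) + 1·(-5) = -4-3i

DFT(1x + 1y) = 1·X + 1·Y = [-9, -4+3i, 9, -4-3i]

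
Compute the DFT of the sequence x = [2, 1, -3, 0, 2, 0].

X[k] = Σ(n=0 to 5) x[n] · ω_6^(nk)
where ω_6 = e^(-2πi/6)

Computing each X[k]:
X[0] = 2
X[1] = 3.0000+3.4641i
X[2] = 2.0000-5.1962i
X[3] = 0
X[4] = 2.0000+5.1962i
X[5] = 3.0000-3.4641i

X = [2, 3.0000+3.4641i, 2.0000-5.1962i, 0, 2.0000+5.1962i, 3.0000-3.4641i]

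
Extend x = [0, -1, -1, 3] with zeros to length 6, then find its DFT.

Original 4-point DFT: [1, 1+4i, -3, 1-4i]
Zero-padded 6-point DFT provides frequency interpolation.

DFT_6([x, 0, ...]) = [1, -3.0000+1.7321i, 4, -3, 4, -3.0000-1.7321i]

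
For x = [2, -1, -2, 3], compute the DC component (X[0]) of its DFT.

X[0] = Σ(n=0 to 3) x[n] · ω_4^0 = Σ x[n]
= (2) + (-1) + (-2) + (3)

X[0] = 2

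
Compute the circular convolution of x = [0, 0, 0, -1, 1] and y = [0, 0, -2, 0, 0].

(x ⊛ y)[n] = Σ(m=0 to 4) x[m] · y[(n-m) mod 5]

Computing each output sample:
(x ⊛ y)[0] = 2
(x ⊛ y)[1] = -2
(x ⊛ y)[2] = 0
(x ⊛ y)[3] = 0
(x ⊛ y)[4] = 0

x ⊛ y = [2, -2, 0, 0, 0]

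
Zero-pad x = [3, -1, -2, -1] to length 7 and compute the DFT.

Original 4-point DFT: [-1, 5, 3, 5]
Zero-padded 7-point DFT provides frequency interpolation.

DFT_7([x, 0, ...]) = [-1, 3.7225+3.1656i, 4.4010-0.6747i, 2.8765-0.1549i, 2.8765+0.1549i, 4.4010+0.6747i, 3.7225-3.1656i]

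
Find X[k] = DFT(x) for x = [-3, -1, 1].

X[k] = Σ(n=0 to 2) x[n] · ω_3^(nk)
where ω_3 = e^(-2πi/3)

Computing each X[k]:
X[0] = -3
X[1] = -3.0000+1.7321i
X[2] = -3.0000-1.7321i

X = [-3, -3.0000+1.7321i, -3.0000-1.7321i]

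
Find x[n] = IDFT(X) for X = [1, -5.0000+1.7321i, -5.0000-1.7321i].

x[n] = (1/3) Σ(k=0 to 2) X[k] · e^(2πikn/3)

Computing each x[n]:
x[0] = -3
x[1] = 1
x[2] = 3

x = [-3, 1, 3]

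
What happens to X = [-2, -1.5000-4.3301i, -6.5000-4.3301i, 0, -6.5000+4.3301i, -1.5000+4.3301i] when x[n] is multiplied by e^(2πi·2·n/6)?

Modulation property: DFT(ω_6^(-2n)·x[n]) = X[(k-2) mod 6], so circularly shift X by 2 positions.

X[k-2] = [-6.5000+4.3301i, -1.5000+4.3301i, -2, -1.5000-4.3301i, -6.5000-4.3301i, 0]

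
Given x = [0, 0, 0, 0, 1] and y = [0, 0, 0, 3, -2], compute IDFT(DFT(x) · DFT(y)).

(x ⊛ y)[n] = Σ(m=0 to 4) x[m] · y[(n-m) mod 5]

Computing each output sample:
(x ⊛ y)[0] = 0
(x ⊛ y)[1] = 0
(x ⊛ y)[2] = 3
(x ⊛ y)[3] = -2
(x ⊛ y)[4] = 0

x ⊛ y = [0, 0, 3, -2, 0]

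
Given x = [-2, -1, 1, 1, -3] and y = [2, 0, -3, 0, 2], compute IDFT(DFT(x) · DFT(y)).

(x ⊛ y)[n] = Σ(m=0 to 4) x[m] · y[(n-m) mod 5]

Computing each output sample:
(x ⊛ y)[0] = -9
(x ⊛ y)[1] = 9
(x ⊛ y)[2] = 10
(x ⊛ y)[3] = -1
(x ⊛ y)[4] = -13

x ⊛ y = [-9, 9, 10, -1, -13]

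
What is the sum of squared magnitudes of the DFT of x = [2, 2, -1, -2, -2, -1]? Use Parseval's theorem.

Parseval: Σ|x[n]|² = (1/N)Σ|X[k]|², so Σ|X[k]|² = N·Σ|x[n]|² = 6·18.0000

Σ|X[k]|² = N·Σ|x[n]|² = 6·18.0000 = 108.0000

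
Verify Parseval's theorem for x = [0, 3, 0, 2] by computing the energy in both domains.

Time domain:
Σ|x[n]|² = |0|² + |3|² + |0|² + |2|² = 13.0000

Frequency domain:
(1/4)Σ|X[k]|² = (1/4)(|5|² + |-1i|² + |-5|² + |1i|²) = (1/4)·52.0000 = 13.0000

Both sides agree, confirming Parseval's theorem.

Σ|x[n]|² = (1/N)Σ|X[k]|² = 13.0000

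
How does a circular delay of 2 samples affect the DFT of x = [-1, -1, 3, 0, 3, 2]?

Time shift by 2: X_shifted[k] = ω_6^(2k) · X[k]
Shifted x = [3, 2, -1, -1, 3, 0]

DFT(x[n-2]) = [6, 4.0000+1.7321i, -5.1962i, 4, 5.1962i, 4.0000-1.7321i]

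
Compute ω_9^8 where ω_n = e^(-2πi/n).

ω_9^8 = e^(-2πi·8/9)
= cos(-2π·8/9) + i·sin(-2π·8/9)
= cos(-16π/9) + i·sin(-16π/9)

ω_9^8 = cos(-16π/9) + i·sin(-16π/9) = 0.7660+0.6428i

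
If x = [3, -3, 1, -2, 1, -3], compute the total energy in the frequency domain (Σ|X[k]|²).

Parseval: Σ|x[n]|² = (1/N)Σ|X[k]|², so Σ|X[k]|² = N·Σ|x[n]|² = 6·33.0000

Σ|X[k]|² = N·Σ|x[n]|² = 6·33.0000 = 198.0000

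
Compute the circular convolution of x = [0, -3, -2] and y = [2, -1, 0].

(x ⊛ y)[n] = Σ(m=0 to 2) x[m] · y[(n-m) mod 3]

Computing each output sample:
(x ⊛ y)[0] = 2
(x ⊛ y)[1] = -6
(x ⊛ y)[2] = -1

x ⊛ y = [2, -6, -1]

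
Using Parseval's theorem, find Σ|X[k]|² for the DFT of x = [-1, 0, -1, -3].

Parseval: Σ|x[n]|² = (1/N)Σ|X[k]|², so Σ|X[k]|² = N·Σ|x[n]|² = 4·11.0000

Σ|X[k]|² = N·Σ|x[n]|² = 4·11.0000 = 44.0000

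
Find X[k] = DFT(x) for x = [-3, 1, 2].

X[k] = Σ(n=0 to 2) x[n] · ω_3^(nk)
where ω_3 = e^(-2πi/3)

Computing each X[k]:
X[0] = 0
X[1] = -4.5000+0.8660i
X[2] = -4.5000-0.8660i

X = [0, -4.5000+0.8660i, -4.5000-0.8660i]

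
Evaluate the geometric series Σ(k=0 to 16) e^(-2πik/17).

Sum of all nth roots of unity equals 0 for n > 1 (geometric series with r ≠ 1).

0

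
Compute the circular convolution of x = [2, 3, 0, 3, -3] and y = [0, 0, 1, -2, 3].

(x ⊛ y)[n] = Σ(m=0 to 4) x[m] · y[(n-m) mod 5]

Computing each output sample:
(x ⊛ y)[0] = 12
(x ⊛ y)[1] = -9
(x ⊛ y)[2] = 17
(x ⊛ y)[3] = -10
(x ⊛ y)[4] = 0

x ⊛ y = [12, -9, 17, -10, 0]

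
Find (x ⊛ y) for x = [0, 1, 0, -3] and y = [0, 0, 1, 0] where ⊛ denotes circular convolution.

(x ⊛ y)[n] = Σ(m=0 to 3) x[m] · y[(n-m) mod 4]

Computing each output sample:
(x ⊛ y)[0] = 0
(x ⊛ y)[1] = -3
(x ⊛ y)[2] = 0
(x ⊛ y)[3] = 1

x ⊛ y = [0, -3, 0, 1]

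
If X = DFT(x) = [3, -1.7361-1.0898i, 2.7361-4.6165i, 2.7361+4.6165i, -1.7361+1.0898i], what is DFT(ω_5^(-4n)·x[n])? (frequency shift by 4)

Modulation property: DFT(ω_5^(-4n)·x[n]) = X[(k-4) mod 5], so circularly shift X by 4 positions.

X[k-4] = [-1.7361-1.0898i, 2.7361-4.6165i, 2.7361+4.6165i, -1.7361+1.0898i, 3]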